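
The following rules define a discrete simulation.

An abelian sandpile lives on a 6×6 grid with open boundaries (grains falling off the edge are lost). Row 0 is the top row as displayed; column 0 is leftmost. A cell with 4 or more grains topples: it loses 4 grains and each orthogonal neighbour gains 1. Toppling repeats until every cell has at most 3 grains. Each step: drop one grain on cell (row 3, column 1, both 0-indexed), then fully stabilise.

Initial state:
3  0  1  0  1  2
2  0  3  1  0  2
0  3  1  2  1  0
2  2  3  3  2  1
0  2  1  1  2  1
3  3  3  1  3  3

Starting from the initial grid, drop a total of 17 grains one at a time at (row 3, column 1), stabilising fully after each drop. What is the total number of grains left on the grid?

step 0: 3  0  1  0  1  2
2  0  3  1  0  2
0  3  1  2  1  0
2  2  3  3  2  1
0  2  1  1  2  1
3  3  3  1  3  3
step 1: 3  0  1  0  1  2
2  0  3  1  0  2
0  3  1  2  1  0
2  3  3  3  2  1
0  2  1  1  2  1
3  3  3  1  3  3
step 2: 3  0  1  0  1  2
2  1  3  1  0  2
1  0  3  3  1  0
3  2  1  0  3  1
0  3  2  2  2  1
3  3  3  1  3  3
step 3: 3  0  1  0  1  2
2  1  3  1  0  2
1  0  3  3  1  0
3  3  1  0  3  1
0  3  2  2  2  1
3  3  3  1  3  3
step 4: 3  0  1  0  1  2
2  1  3  1  0  2
2  1  3  3  1  0
0  2  3  0  3  1
3  2  0  3  2  1
0  2  1  2  3  3
step 5: 3  0  1  0  1  2
2  1  3  1  0  2
2  1  3  3  1  0
0  3  3  0  3  1
3  2  0  3  2  1
0  2  1  2  3  3
step 6: 3  0  2  0  1  2
2  2  0  3  0  2
2  3  2  0  2  0
1  1  1  2  3  1
3  3  1  3  2  1
0  2  1  2  3  3
step 7: 3  0  2  0  1  2
2  2  0  3  0  2
2  3  2  0  2  0
1  2  1  2  3  1
3  3  1  3  2  1
0  2  1  2  3  3
step 8: 3  0  2  0  1  2
2  2  0  3  0  2
2  3  2  0  2  0
1  3  1  2  3  1
3  3  1  3  2  1
0  2  1  2  3  3
step 9: 3  0  2  0  1  2
2  3  0  3  0  2
3  0  3  0  2  0
3  2  2  2  3  1
0  1  2  3  2  1
1  3  1  2  3  3
step 10: 3  0  2  0  1  2
2  3  0  3  0  2
3  0  3  0  2  0
3  3  2  2  3  1
0  1  2  3  2  1
1  3  1  2  3  3
step 11: 3  0  2  0  1  2
3  3  0  3  0  2
0  2  3  0  2  0
1  1  3  2  3  1
1  2  2  3  2  1
1  3  1  2  3  3
step 12: 3  0  2  0  1  2
3  3  0  3  0  2
0  2  3  0  2  0
1  2  3  2  3  1
1  2  2  3  2  1
1  3  1  2  3  3
step 13: 3  0  2  0  1  2
3  3  0  3  0  2
0  2  3  0  2  0
1  3  3  2  3  1
1  2  2  3  2  1
1  3  1  2  3  3
step 14: 0  2  2  0  1  2
1  1  2  3  0  2
2  1  1  1  2  0
2  2  1  3  3  1
1  3  3  3  2  1
1  3  1  2  3  3
step 15: 0  2  2  0  1  2
1  1  2  3  0  2
2  1  1  1  2  0
2  3  1  3  3  1
1  3  3  3  2  1
1  3  1  2  3  3
step 16: 0  2  2  0  1  2
1  1  2  3  0  2
2  2  2  2  3  0
3  2  0  2  1  2
2  2  3  3  1  3
2  1  0  1  2  0
step 17: 0  2  2  0  1  2
1  1  2  3  0  2
2  2  2  2  3  0
3  3  0  2  1  2
2  2  3  3  1  3
2  1  0  1  2  0

58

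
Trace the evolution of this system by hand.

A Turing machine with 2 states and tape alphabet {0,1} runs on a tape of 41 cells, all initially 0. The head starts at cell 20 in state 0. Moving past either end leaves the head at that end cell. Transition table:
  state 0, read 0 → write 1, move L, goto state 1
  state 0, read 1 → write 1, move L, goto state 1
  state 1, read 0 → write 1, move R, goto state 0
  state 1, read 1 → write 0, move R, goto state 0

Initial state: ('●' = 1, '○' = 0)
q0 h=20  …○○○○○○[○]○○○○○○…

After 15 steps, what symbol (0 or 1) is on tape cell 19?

1

gen 0: q0 h=20  …○○○○○○[○]○○○○○○…
gen 1: q1 h=19  …○○○○○○[○]●○○○○○…
gen 2: q0 h=20  …○○○○○●[●]○○○○○○…
gen 3: q1 h=19  …○○○○○○[●]●○○○○○…
gen 4: q0 h=20  …○○○○○○[●]○○○○○○…
gen 5: q1 h=19  …○○○○○○[○]●○○○○○…
gen 6: q0 h=20  …○○○○○●[●]○○○○○○…
gen 7: q1 h=19  …○○○○○○[●]●○○○○○…
gen 8: q0 h=20  …○○○○○○[●]○○○○○○…
gen 9: q1 h=19  …○○○○○○[○]●○○○○○…
gen 10: q0 h=20  …○○○○○●[●]○○○○○○…
gen 11: q1 h=19  …○○○○○○[●]●○○○○○…
gen 12: q0 h=20  …○○○○○○[●]○○○○○○…
gen 13: q1 h=19  …○○○○○○[○]●○○○○○…
gen 14: q0 h=20  …○○○○○●[●]○○○○○○…
gen 15: q1 h=19  …○○○○○○[●]●○○○○○…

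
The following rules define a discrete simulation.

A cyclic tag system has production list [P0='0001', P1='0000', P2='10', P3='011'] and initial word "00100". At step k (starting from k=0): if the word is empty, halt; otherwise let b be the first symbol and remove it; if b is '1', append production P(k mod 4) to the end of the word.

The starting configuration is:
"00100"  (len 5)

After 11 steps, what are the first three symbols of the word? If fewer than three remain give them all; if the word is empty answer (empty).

(empty)

gen 0: "00100"  (len 5)
gen 1: "0100"  (len 4)
gen 2: "100"  (len 3)
gen 3: "0010"  (len 4)
gen 4: "010"  (len 3)
gen 5: "10"  (len 2)
gen 6: "00000"  (len 5)
gen 7: "0000"  (len 4)
gen 8: "000"  (len 3)
gen 9: "00"  (len 2)
gen 10: "0"  (len 1)
gen 11: (halted — word empty)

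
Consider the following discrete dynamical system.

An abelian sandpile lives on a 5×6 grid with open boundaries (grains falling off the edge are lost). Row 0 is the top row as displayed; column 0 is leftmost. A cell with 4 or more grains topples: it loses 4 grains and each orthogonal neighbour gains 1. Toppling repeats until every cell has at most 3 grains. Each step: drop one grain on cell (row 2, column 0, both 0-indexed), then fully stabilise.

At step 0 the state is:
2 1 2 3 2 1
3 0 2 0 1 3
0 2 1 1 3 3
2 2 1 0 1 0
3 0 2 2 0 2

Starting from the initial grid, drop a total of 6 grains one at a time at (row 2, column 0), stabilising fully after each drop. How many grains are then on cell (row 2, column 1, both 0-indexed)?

3

t=0: 2 1 2 3 2 1
3 0 2 0 1 3
0 2 1 1 3 3
2 2 1 0 1 0
3 0 2 2 0 2
t=1: 2 1 2 3 2 1
3 0 2 0 1 3
1 2 1 1 3 3
2 2 1 0 1 0
3 0 2 2 0 2
t=2: 2 1 2 3 2 1
3 0 2 0 1 3
2 2 1 1 3 3
2 2 1 0 1 0
3 0 2 2 0 2
t=3: 2 1 2 3 2 1
3 0 2 0 1 3
3 2 1 1 3 3
2 2 1 0 1 0
3 0 2 2 0 2
t=4: 3 1 2 3 2 1
0 1 2 0 1 3
1 3 1 1 3 3
3 2 1 0 1 0
3 0 2 2 0 2
t=5: 3 1 2 3 2 1
0 1 2 0 1 3
2 3 1 1 3 3
3 2 1 0 1 0
3 0 2 2 0 2
t=6: 3 1 2 3 2 1
0 1 2 0 1 3
3 3 1 1 3 3
3 2 1 0 1 0
3 0 2 2 0 2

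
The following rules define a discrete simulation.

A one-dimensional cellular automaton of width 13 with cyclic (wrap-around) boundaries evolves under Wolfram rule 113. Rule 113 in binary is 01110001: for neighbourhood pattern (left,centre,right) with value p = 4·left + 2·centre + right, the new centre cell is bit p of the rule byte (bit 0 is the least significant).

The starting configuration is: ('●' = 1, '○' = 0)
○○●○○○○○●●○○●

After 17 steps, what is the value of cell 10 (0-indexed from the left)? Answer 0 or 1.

k=0  ○○●○○○○○●●○○●
k=1  ●○○●●●●○○●●○○
k=2  ○●○○○○●●○○●●○
k=3  ○○●●●○○●●○○●●
k=4  ●○○○●●○○●●○○●
k=5  ●●●○○●●○○●●○○
k=6  ○○●●○○●●○○●●○
k=7  ●○○●●○○●●○○●●
k=8  ●●○○●●○○●●○○○
k=9  ○●●○○●●○○●●●○
k=10  ○○●●○○●●○○○●●
k=11  ●○○●●○○●●●○○●
k=12  ●●○○●●○○○●●○○
k=13  ○●●○○●●●○○●●○
k=14  ○○●●○○○●●○○●●
k=15  ●○○●●●○○●●○○●
k=16  ●●○○○●●○○●●○○
k=17  ○●●●○○●●○○●●○

1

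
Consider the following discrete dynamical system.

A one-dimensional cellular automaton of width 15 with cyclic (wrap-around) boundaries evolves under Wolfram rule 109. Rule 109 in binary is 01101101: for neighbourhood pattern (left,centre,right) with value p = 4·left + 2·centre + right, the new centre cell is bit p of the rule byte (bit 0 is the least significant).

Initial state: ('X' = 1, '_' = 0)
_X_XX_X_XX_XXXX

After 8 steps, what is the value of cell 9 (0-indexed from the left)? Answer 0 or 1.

t=0: _X_XX_X_XX_XXXX
t=1: XXXXXXXXXXXX__X
t=2: ___________X__X
t=3: _XXXXXXXXX_X__X
t=4: XX_______XXX__X
t=5: _X_XXXXX_X_X__X
t=6: XXXX___XXXXX__X
t=7: ___X_X_X___X__X
t=8: _X_XXXXX_X_X__X

1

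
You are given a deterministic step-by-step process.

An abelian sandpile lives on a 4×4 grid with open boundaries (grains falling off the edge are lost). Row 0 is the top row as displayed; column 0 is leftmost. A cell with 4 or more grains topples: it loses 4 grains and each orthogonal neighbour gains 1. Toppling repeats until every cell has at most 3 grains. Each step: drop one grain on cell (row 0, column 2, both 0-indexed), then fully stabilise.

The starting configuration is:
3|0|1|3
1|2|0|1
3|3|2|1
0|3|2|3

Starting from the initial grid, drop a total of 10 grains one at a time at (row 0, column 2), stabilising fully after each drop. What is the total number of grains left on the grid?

33

[0] 3|0|1|3
1|2|0|1
3|3|2|1
0|3|2|3
[1] 3|0|2|3
1|2|0|1
3|3|2|1
0|3|2|3
[2] 3|0|3|3
1|2|0|1
3|3|2|1
0|3|2|3
[3] 3|1|1|0
1|2|1|2
3|3|2|1
0|3|2|3
[4] 3|1|2|0
1|2|1|2
3|3|2|1
0|3|2|3
[5] 3|1|3|0
1|2|1|2
3|3|2|1
0|3|2|3
[6] 3|2|0|1
1|2|2|2
3|3|2|1
0|3|2|3
[7] 3|2|1|1
1|2|2|2
3|3|2|1
0|3|2|3
[8] 3|2|2|1
1|2|2|2
3|3|2|1
0|3|2|3
[9] 3|2|3|1
1|2|2|2
3|3|2|1
0|3|2|3
[10] 3|3|0|2
1|2|3|2
3|3|2|1
0|3|2|3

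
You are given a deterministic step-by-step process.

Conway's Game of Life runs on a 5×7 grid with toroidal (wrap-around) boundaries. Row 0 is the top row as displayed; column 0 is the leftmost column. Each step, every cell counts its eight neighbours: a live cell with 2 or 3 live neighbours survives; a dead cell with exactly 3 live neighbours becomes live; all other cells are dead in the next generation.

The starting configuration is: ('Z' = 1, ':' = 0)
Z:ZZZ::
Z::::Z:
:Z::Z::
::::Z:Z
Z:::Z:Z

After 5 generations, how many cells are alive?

10

[0] Z:ZZZ::
Z::::Z:
:Z::Z::
::::Z:Z
Z:::Z:Z
[1] Z::ZZ::
Z:Z::ZZ
Z:::Z:Z
:::ZZ:Z
ZZ::Z:Z
[2] ::ZZZ::
:::::::
:Z::Z::
:Z:ZZ::
:ZZ:::Z
[3] :ZZZ:::
::Z:Z::
::ZZZ::
:Z:ZZZ:
ZZ:::Z:
[4] Z::ZZ::
::::Z::
:Z:::::
ZZ:::ZZ
Z::::ZZ
[5] Z::ZZ::
:::ZZ::
:Z:::ZZ
:Z:::Z:
:::::::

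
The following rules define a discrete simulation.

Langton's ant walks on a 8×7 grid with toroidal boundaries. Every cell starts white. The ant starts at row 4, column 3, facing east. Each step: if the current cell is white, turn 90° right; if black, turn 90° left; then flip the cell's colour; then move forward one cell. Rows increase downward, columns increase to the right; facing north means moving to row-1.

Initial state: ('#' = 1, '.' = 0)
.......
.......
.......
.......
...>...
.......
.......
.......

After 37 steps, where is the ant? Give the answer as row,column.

gen 0: .......
.......
.......
.......
...>...
.......
.......
.......
gen 1: .......
.......
.......
.......
...#...
...v...
.......
.......
gen 2: .......
.......
.......
.......
...#...
..<#...
.......
.......
gen 3: .......
.......
.......
.......
..^#...
..##...
.......
.......
gen 4: .......
.......
.......
.......
..#>...
..##...
.......
.......
gen 5: .......
.......
.......
...^...
..#....
..##...
.......
.......
gen 6: .......
.......
.......
...#>..
..#....
..##...
.......
.......
gen 7: .......
.......
.......
...##..
..#.v..
..##...
.......
.......
gen 8: .......
.......
.......
...##..
..#<#..
..##...
.......
.......
gen 9: .......
.......
.......
...^#..
..###..
..##...
.......
.......
gen 10: .......
.......
.......
..<.#..
..###..
..##...
.......
.......
gen 11: .......
.......
..^....
..#.#..
..###..
..##...
.......
.......
gen 12: .......
.......
..#>...
..#.#..
..###..
..##...
.......
.......
gen 13: .......
.......
..##...
..#v#..
..###..
..##...
.......
.......
gen 14: .......
.......
..##...
..<##..
..###..
..##...
.......
.......
gen 15: .......
.......
..##...
...##..
..v##..
..##...
.......
.......
gen 16: .......
.......
..##...
...##..
...>#..
..##...
.......
.......
gen 17: .......
.......
..##...
...^#..
....#..
..##...
.......
.......
gen 18: .......
.......
..##...
..<.#..
....#..
..##...
.......
.......
gen 19: .......
.......
..^#...
..#.#..
....#..
..##...
.......
.......
gen 20: .......
.......
.<.#...
..#.#..
....#..
..##...
.......
.......
gen 21: .......
.^.....
.#.#...
..#.#..
....#..
..##...
.......
.......
gen 22: .......
.#>....
.#.#...
..#.#..
....#..
..##...
.......
.......
gen 23: .......
.##....
.#v#...
..#.#..
....#..
..##...
.......
.......
gen 24: .......
.##....
.<##...
..#.#..
....#..
..##...
.......
.......
gen 25: .......
.##....
..##...
.v#.#..
....#..
..##...
.......
.......
gen 26: .......
.##....
..##...
<##.#..
....#..
..##...
.......
.......
gen 27: .......
.##....
^.##...
###.#..
....#..
..##...
.......
.......
gen 28: .......
.##....
#>##...
###.#..
....#..
..##...
.......
.......
gen 29: .......
.##....
####...
#v#.#..
....#..
..##...
.......
.......
gen 30: .......
.##....
####...
#.>.#..
....#..
..##...
.......
.......
gen 31: .......
.##....
##^#...
#...#..
....#..
..##...
.......
.......
gen 32: .......
.##....
#<.#...
#...#..
....#..
..##...
.......
.......
gen 33: .......
.##....
#..#...
#v..#..
....#..
..##...
.......
.......
gen 34: .......
.##....
#..#...
<#..#..
....#..
..##...
.......
.......
gen 35: .......
.##....
#..#...
.#..#..
v...#..
..##...
.......
.......
gen 36: .......
.##....
#..#...
.#..#..
#...#.<
..##...
.......
.......
gen 37: .......
.##....
#..#...
.#..#.^
#...#.#
..##...
.......
.......

3,6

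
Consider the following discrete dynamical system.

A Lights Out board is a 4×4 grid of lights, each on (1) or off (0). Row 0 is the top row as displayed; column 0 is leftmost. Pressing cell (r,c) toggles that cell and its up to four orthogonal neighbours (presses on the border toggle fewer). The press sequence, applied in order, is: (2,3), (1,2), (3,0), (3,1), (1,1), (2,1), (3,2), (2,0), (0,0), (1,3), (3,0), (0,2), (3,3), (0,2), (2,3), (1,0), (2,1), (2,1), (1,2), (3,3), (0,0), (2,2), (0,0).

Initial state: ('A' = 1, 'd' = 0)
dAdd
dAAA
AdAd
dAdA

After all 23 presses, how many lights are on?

4

0) dAdd
dAAA
AdAd
dAdA
1) dAdd
dAAd
AddA
dAdd
2) dAAd
dddA
AdAA
dAdd
3) dAAd
dddA
ddAA
Addd
4) dAAd
dddA
dAAA
dAAd
5) ddAd
AAAA
ddAA
dAAd
6) ddAd
AdAA
AAdA
ddAd
7) ddAd
AdAA
AAAA
dAdA
8) ddAd
ddAA
ddAA
AAdA
9) AAAd
AdAA
ddAA
AAdA
10) AAAA
Addd
ddAd
AAdA
11) AAAA
Addd
AdAd
dddA
12) Addd
AdAd
AdAd
dddA
13) Addd
AdAd
AdAA
ddAd
14) AAAA
Addd
AdAA
ddAd
15) AAAA
AddA
Addd
ddAA
16) dAAA
dAdA
dddd
ddAA
17) dAAA
dddA
AAAd
dAAA
18) dAAA
dAdA
dddd
ddAA
19) dAdA
ddAd
ddAd
ddAA
20) dAdA
ddAd
ddAA
dddd
21) AddA
AdAd
ddAA
dddd
22) AddA
Addd
dAdd
ddAd
23) dAdA
dddd
dAdd
ddAd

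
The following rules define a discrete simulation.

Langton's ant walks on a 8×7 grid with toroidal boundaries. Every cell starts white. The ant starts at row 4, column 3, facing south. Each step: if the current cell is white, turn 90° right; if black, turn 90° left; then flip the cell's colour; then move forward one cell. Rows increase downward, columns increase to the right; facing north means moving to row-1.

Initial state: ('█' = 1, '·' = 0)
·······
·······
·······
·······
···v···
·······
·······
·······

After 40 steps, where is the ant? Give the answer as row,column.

step 0: ·······
·······
·······
·······
···v···
·······
·······
·······
step 1: ·······
·······
·······
·······
··<█···
·······
·······
·······
step 2: ·······
·······
·······
··^····
··██···
·······
·······
·······
step 3: ·······
·······
·······
··█>···
··██···
·······
·······
·······
step 4: ·······
·······
·······
··██···
··█v···
·······
·······
·······
step 5: ·······
·······
·······
··██···
··█·>··
·······
·······
·······
step 6: ·······
·······
·······
··██···
··█·█··
····v··
·······
·······
step 7: ·······
·······
·······
··██···
··█·█··
···<█··
·······
·······
step 8: ·······
·······
·······
··██···
··█^█··
···██··
·······
·······
step 9: ·······
·······
·······
··██···
··██>··
···██··
·······
·······
step 10: ·······
·······
·······
··██^··
··██···
···██··
·······
·······
step 11: ·······
·······
·······
··███>·
··██···
···██··
·······
·······
step 12: ·······
·······
·······
··████·
··██·v·
···██··
·······
·······
step 13: ·······
·······
·······
··████·
··██<█·
···██··
·······
·······
step 14: ·······
·······
·······
··██^█·
··████·
···██··
·······
·······
step 15: ·······
·······
·······
··█<·█·
··████·
···██··
·······
·······
step 16: ·······
·······
·······
··█··█·
··█v██·
···██··
·······
·······
step 17: ·······
·······
·······
··█··█·
··█·>█·
···██··
·······
·······
step 18: ·······
·······
·······
··█·^█·
··█··█·
···██··
·······
·······
step 19: ·······
·······
·······
··█·█>·
··█··█·
···██··
·······
·······
step 20: ·······
·······
·····^·
··█·█··
··█··█·
···██··
·······
·······
step 21: ·······
·······
·····█>
··█·█··
··█··█·
···██··
·······
·······
step 22: ·······
·······
·····██
··█·█·v
··█··█·
···██··
·······
·······
step 23: ·······
·······
·····██
··█·█<█
··█··█·
···██··
·······
·······
step 24: ·······
·······
·····^█
··█·███
··█··█·
···██··
·······
·······
step 25: ·······
·······
····<·█
··█·███
··█··█·
···██··
·······
·······
step 26: ·······
····^··
····█·█
··█·███
··█··█·
···██··
·······
·······
step 27: ·······
····█>·
····█·█
··█·███
··█··█·
···██··
·······
·······
step 28: ·······
····██·
····█v█
··█·███
··█··█·
···██··
·······
·······
step 29: ·······
····██·
····<██
··█·███
··█··█·
···██··
·······
·······
step 30: ·······
····██·
·····██
··█·v██
··█··█·
···██··
·······
·······
step 31: ·······
····██·
·····██
··█··>█
··█··█·
···██··
·······
·······
step 32: ·······
····██·
·····^█
··█···█
··█··█·
···██··
·······
·······
step 33: ·······
····██·
····<·█
··█···█
··█··█·
···██··
·······
·······
step 34: ·······
····^█·
····█·█
··█···█
··█··█·
···██··
·······
·······
step 35: ·······
···<·█·
····█·█
··█···█
··█··█·
···██··
·······
·······
step 36: ···^···
···█·█·
····█·█
··█···█
··█··█·
···██··
·······
·······
step 37: ···█>··
···█·█·
····█·█
··█···█
··█··█·
···██··
·······
·······
step 38: ···██··
···█v█·
····█·█
··█···█
··█··█·
···██··
·······
·······
step 39: ···██··
···<██·
····█·█
··█···█
··█··█·
···██··
·······
·······
step 40: ···██··
····██·
···v█·█
··█···█
··█··█·
···██··
·······
·······

2,3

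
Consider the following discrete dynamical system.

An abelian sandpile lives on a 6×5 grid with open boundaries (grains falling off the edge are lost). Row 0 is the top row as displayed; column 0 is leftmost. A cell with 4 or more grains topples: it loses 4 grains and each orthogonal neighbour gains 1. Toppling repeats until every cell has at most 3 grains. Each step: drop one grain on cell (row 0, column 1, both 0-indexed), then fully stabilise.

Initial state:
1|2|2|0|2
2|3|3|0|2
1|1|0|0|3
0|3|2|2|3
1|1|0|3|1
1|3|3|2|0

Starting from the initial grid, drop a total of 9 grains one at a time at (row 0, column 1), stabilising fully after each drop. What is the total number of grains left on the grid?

k=0  1|2|2|0|2
2|3|3|0|2
1|1|0|0|3
0|3|2|2|3
1|1|0|3|1
1|3|3|2|0
k=1  1|3|2|0|2
2|3|3|0|2
1|1|0|0|3
0|3|2|2|3
1|1|0|3|1
1|3|3|2|0
k=2  2|2|0|1|2
3|1|1|1|2
1|2|1|0|3
0|3|2|2|3
1|1|0|3|1
1|3|3|2|0
k=3  2|3|0|1|2
3|1|1|1|2
1|2|1|0|3
0|3|2|2|3
1|1|0|3|1
1|3|3|2|0
k=4  3|0|1|1|2
3|2|1|1|2
1|2|1|0|3
0|3|2|2|3
1|1|0|3|1
1|3|3|2|0
k=5  3|1|1|1|2
3|2|1|1|2
1|2|1|0|3
0|3|2|2|3
1|1|0|3|1
1|3|3|2|0
k=6  3|2|1|1|2
3|2|1|1|2
1|2|1|0|3
0|3|2|2|3
1|1|0|3|1
1|3|3|2|0
k=7  3|3|1|1|2
3|2|1|1|2
1|2|1|0|3
0|3|2|2|3
1|1|0|3|1
1|3|3|2|0
k=8  1|2|2|1|2
1|0|2|1|2
2|3|1|0|3
0|3|2|2|3
1|1|0|3|1
1|3|3|2|0
k=9  1|3|2|1|2
1|0|2|1|2
2|3|1|0|3
0|3|2|2|3
1|1|0|3|1
1|3|3|2|0

49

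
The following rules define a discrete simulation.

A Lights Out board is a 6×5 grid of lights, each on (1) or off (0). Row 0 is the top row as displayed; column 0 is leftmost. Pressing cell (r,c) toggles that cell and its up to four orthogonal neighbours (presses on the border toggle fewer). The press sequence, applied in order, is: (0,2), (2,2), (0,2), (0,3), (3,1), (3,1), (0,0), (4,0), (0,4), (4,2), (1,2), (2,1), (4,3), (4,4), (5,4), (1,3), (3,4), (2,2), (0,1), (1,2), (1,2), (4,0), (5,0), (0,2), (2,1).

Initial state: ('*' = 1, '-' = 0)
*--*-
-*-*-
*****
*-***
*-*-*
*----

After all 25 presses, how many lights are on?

gen 0: *--*-
-*-*-
*****
*-***
*-*-*
*----
gen 1: ***--
-***-
*****
*-***
*-*-*
*----
gen 2: ***--
-*-*-
*---*
*--**
*-*-*
*----
gen 3: *--*-
-***-
*---*
*--**
*-*-*
*----
gen 4: *-*-*
-**--
*---*
*--**
*-*-*
*----
gen 5: *-*-*
-**--
**--*
-****
***-*
*----
gen 6: *-*-*
-**--
*---*
*--**
*-*-*
*----
gen 7: -**-*
***--
*---*
*--**
*-*-*
*----
gen 8: -**-*
***--
*---*
---**
-**-*
-----
gen 9: -***-
***-*
*---*
---**
-**-*
-----
gen 10: -***-
***-*
*---*
--***
---**
--*--
gen 11: -*-*-
*--**
*-*-*
--***
---**
--*--
gen 12: -*-*-
**-**
-*--*
-****
---**
--*--
gen 13: -*-*-
**-**
-*--*
-**-*
--*--
--**-
gen 14: -*-*-
**-**
-*--*
-**--
--***
--***
gen 15: -*-*-
**-**
-*--*
-**--
--**-
--*--
gen 16: -*---
***--
-*-**
-**--
--**-
--*--
gen 17: -*---
***--
-*-*-
-****
--***
--*--
gen 18: -*---
**---
--*--
-*-**
--***
--*--
gen 19: *-*--
*----
--*--
-*-**
--***
--*--
gen 20: *----
****-
-----
-*-**
--***
--*--
gen 21: *-*--
*----
--*--
-*-**
--***
--*--
gen 22: *-*--
*----
--*--
**-**
*****
*-*--
gen 23: *-*--
*----
--*--
**-**
-****
-**--
gen 24: **-*-
*-*--
--*--
**-**
-****
-**--
gen 25: **-*-
***--
**---
*--**
-****
-**--

17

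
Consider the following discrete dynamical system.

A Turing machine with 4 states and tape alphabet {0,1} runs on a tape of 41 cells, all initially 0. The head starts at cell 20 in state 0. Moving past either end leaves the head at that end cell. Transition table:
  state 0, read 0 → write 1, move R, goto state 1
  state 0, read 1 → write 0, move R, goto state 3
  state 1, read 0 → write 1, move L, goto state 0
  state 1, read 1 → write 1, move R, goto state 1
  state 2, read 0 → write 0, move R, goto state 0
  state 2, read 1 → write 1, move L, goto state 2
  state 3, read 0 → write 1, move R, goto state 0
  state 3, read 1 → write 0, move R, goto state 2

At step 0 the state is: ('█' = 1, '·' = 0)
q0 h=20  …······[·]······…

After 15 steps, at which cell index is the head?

k=0  q0 h=20  …······[·]······…
k=1  q1 h=21  …·····█[·]······…
k=2  q0 h=20  …······[█]█·····…
k=3  q3 h=21  …······[█]······…
k=4  q2 h=22  …······[·]······…
k=5  q0 h=23  …······[·]······…
k=6  q1 h=24  …·····█[·]······…
k=7  q0 h=23  …······[█]█·····…
k=8  q3 h=24  …······[█]······…
k=9  q2 h=25  …······[·]······…
k=10  q0 h=26  …······[·]······…
k=11  q1 h=27  …·····█[·]······…
k=12  q0 h=26  …······[█]█·····…
k=13  q3 h=27  …······[█]······…
k=14  q2 h=28  …······[·]······…
k=15  q0 h=29  …······[·]······…

29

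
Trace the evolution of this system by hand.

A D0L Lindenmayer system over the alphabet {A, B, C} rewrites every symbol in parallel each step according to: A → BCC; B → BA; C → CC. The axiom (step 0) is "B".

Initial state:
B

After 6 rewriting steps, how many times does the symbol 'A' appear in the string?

8

gen 0: B
gen 1: BA
gen 2: BABCC
gen 3: BABCCBACCCC
gen 4: BABCCBACCCCBABCCCCCCCCCC
gen 5: BABCCBACCCCBABCCCCCCCCCCBABCCBACCCCCCCCCCCCCCCCCCCC
gen 6: BABCCBACCCCBABCCCCCCCCCCBABCCBACCCCCCCCCCCCCCCCCCCCBABCCBACCCCBABCCCCCCCCCCCCCCCCCCCCCCCCCCCCCCCCCCCCCCCCCC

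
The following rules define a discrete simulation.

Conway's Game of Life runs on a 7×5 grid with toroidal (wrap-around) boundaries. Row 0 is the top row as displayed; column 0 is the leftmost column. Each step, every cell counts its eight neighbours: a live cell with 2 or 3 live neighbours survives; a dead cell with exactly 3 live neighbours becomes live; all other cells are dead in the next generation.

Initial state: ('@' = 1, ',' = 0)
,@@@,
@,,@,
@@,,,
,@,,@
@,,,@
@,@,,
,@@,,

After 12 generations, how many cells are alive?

0) ,@@@,
@,,@,
@@,,,
,@,,@
@,,,@
@,@,,
,@@,,
1) @,,@@
@,,@,
,@@,,
,@,,@
,,,@@
@,@@@
@,,,,
2) @@,@,
@,,@,
,@@@@
,@,,@
,@,,,
@@@,,
,,@,,
3) @@,@,
,,,,,
,@,,,
,@,,@
,,,,,
@,@,,
,,,@@
4) @,@@,
@@@,,
@,,,,
@,,,,
@@,,,
,,,@@
,,,@,
5) @,,@,
@,@@,
@,,,@
@,,,@
@@,,,
@,@@@
,,,,,
6) ,@@@,
@,@@,
,,,,,
,,,,,
,,@,,
@,@@@
@@@,,
7) ,,,,,
,,,@@
,,,,,
,,,,,
,@@,@
@,,,@
,,,,,
8) ,,,,,
,,,,,
,,,,,
,,,,,
,@,@@
@@,@@
,,,,,
9) ,,,,,
,,,,,
,,,,,
,,,,,
,@,@,
,@,@,
@,,,@
10) ,,,,,
,,,,,
,,,,,
,,,,,
,,,,,
,@,@,
@,,,@
11) ,,,,,
,,,,,
,,,,,
,,,,,
,,,,,
@,,,@
@,,,@
12) ,,,,,
,,,,,
,,,,,
,,,,,
,,,,,
@,,,@
@,,,@

4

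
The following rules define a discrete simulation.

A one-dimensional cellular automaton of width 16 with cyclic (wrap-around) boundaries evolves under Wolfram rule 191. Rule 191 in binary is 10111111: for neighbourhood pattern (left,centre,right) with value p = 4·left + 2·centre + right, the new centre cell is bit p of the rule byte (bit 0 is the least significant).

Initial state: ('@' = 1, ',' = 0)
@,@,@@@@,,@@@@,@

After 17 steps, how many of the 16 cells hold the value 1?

step 0: @,@,@@@@,,@@@@,@
step 1: ,@@@@@@,@@@@@,@@
step 2: @@@@@@,@@@@@,@@,
step 3: @@@@@,@@@@@,@@,@
step 4: @@@@,@@@@@,@@,@@
step 5: @@@,@@@@@,@@,@@@
step 6: @@,@@@@@,@@,@@@@
step 7: @,@@@@@,@@,@@@@@
step 8: ,@@@@@,@@,@@@@@@
step 9: @@@@@,@@,@@@@@@,
step 10: @@@@,@@,@@@@@@,@
step 11: @@@,@@,@@@@@@,@@
step 12: @@,@@,@@@@@@,@@@
step 13: @,@@,@@@@@@,@@@@
step 14: ,@@,@@@@@@,@@@@@
step 15: @@,@@@@@@,@@@@@,
step 16: @,@@@@@@,@@@@@,@
step 17: ,@@@@@@,@@@@@,@@

13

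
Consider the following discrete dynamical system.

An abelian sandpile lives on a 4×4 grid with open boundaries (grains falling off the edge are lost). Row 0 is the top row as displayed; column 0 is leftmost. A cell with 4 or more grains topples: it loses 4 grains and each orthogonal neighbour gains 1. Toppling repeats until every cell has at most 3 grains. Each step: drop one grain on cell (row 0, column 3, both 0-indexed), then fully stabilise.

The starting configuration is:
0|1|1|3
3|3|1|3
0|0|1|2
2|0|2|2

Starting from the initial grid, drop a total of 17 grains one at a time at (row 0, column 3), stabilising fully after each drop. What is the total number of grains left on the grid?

26

0) 0|1|1|3
3|3|1|3
0|0|1|2
2|0|2|2
1) 0|1|2|1
3|3|2|0
0|0|1|3
2|0|2|2
2) 0|1|2|2
3|3|2|0
0|0|1|3
2|0|2|2
3) 0|1|2|3
3|3|2|0
0|0|1|3
2|0|2|2
4) 0|1|3|0
3|3|2|1
0|0|1|3
2|0|2|2
5) 0|1|3|1
3|3|2|1
0|0|1|3
2|0|2|2
6) 0|1|3|2
3|3|2|1
0|0|1|3
2|0|2|2
7) 0|1|3|3
3|3|2|1
0|0|1|3
2|0|2|2
8) 0|2|0|1
3|3|3|2
0|0|1|3
2|0|2|2
9) 0|2|0|2
3|3|3|2
0|0|1|3
2|0|2|2
10) 0|2|0|3
3|3|3|2
0|0|1|3
2|0|2|2
11) 0|2|1|0
3|3|3|3
0|0|1|3
2|0|2|2
12) 0|2|1|1
3|3|3|3
0|0|1|3
2|0|2|2
13) 0|2|1|2
3|3|3|3
0|0|1|3
2|0|2|2
14) 0|2|1|3
3|3|3|3
0|0|1|3
2|0|2|2
15) 1|3|3|1
0|1|1|2
1|1|3|0
2|0|2|3
16) 1|3|3|2
0|1|1|2
1|1|3|0
2|0|2|3
17) 1|3|3|3
0|1|1|2
1|1|3|0
2|0|2|3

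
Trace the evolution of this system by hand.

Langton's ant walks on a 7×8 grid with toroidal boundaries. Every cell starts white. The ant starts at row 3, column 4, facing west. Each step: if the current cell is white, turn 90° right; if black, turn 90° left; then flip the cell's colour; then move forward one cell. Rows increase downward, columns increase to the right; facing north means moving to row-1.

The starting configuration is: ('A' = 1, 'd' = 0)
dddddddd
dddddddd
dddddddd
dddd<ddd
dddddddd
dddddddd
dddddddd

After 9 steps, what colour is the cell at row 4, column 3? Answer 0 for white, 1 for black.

1

[0] dddddddd
dddddddd
dddddddd
dddd<ddd
dddddddd
dddddddd
dddddddd
[1] dddddddd
dddddddd
dddd^ddd
ddddAddd
dddddddd
dddddddd
dddddddd
[2] dddddddd
dddddddd
ddddA>dd
ddddAddd
dddddddd
dddddddd
dddddddd
[3] dddddddd
dddddddd
ddddAAdd
ddddAvdd
dddddddd
dddddddd
dddddddd
[4] dddddddd
dddddddd
ddddAAdd
dddd<Add
dddddddd
dddddddd
dddddddd
[5] dddddddd
dddddddd
ddddAAdd
dddddAdd
ddddvddd
dddddddd
dddddddd
[6] dddddddd
dddddddd
ddddAAdd
dddddAdd
ddd<Addd
dddddddd
dddddddd
[7] dddddddd
dddddddd
ddddAAdd
ddd^dAdd
dddAAddd
dddddddd
dddddddd
[8] dddddddd
dddddddd
ddddAAdd
dddA>Add
dddAAddd
dddddddd
dddddddd
[9] dddddddd
dddddddd
ddddAAdd
dddAAAdd
dddAvddd
dddddddd
dddddddd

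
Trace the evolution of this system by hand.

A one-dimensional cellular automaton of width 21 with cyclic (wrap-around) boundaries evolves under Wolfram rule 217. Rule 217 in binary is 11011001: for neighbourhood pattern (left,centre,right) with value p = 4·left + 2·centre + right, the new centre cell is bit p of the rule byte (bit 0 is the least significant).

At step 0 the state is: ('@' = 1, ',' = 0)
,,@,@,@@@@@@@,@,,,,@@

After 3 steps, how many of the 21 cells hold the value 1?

0) ,,@,@,@@@@@@@,@,,,,@@
1) @,,,,,@@@@@@@,,@@@,@@
2) @@@@@,@@@@@@@@,@@@,@@
3) @@@@@,@@@@@@@@,@@@,@@

18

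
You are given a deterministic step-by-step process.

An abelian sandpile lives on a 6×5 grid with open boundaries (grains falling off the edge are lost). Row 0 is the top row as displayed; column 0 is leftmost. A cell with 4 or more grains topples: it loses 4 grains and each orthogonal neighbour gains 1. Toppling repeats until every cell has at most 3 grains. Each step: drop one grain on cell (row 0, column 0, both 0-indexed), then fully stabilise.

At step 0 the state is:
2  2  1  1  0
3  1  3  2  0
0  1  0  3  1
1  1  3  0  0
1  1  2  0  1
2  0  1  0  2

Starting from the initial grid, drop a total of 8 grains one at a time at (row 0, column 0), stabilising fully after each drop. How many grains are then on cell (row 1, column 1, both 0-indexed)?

3

[0] 2  2  1  1  0
3  1  3  2  0
0  1  0  3  1
1  1  3  0  0
1  1  2  0  1
2  0  1  0  2
[1] 3  2  1  1  0
3  1  3  2  0
0  1  0  3  1
1  1  3  0  0
1  1  2  0  1
2  0  1  0  2
[2] 1  3  1  1  0
0  2  3  2  0
1  1  0  3  1
1  1  3  0  0
1  1  2  0  1
2  0  1  0  2
[3] 2  3  1  1  0
0  2  3  2  0
1  1  0  3  1
1  1  3  0  0
1  1  2  0  1
2  0  1  0  2
[4] 3  3  1  1  0
0  2  3  2  0
1  1  0  3  1
1  1  3  0  0
1  1  2  0  1
2  0  1  0  2
[5] 1  0  2  1  0
1  3  3  2  0
1  1  0  3  1
1  1  3  0  0
1  1  2  0  1
2  0  1  0  2
[6] 2  0  2  1  0
1  3  3  2  0
1  1  0  3  1
1  1  3  0  0
1  1  2  0  1
2  0  1  0  2
[7] 3  0  2  1  0
1  3  3  2  0
1  1  0  3  1
1  1  3  0  0
1  1  2  0  1
2  0  1  0  2
[8] 0  1  2  1  0
2  3  3  2  0
1  1  0  3  1
1  1  3  0  0
1  1  2  0  1
2  0  1  0  2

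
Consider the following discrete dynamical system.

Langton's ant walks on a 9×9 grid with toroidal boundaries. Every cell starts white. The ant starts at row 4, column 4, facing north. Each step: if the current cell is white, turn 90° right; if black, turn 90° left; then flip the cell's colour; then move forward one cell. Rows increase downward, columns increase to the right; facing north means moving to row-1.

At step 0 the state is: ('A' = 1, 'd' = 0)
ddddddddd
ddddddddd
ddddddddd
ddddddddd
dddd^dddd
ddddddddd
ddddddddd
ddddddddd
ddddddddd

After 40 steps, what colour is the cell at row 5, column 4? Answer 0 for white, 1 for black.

0

k=0  ddddddddd
ddddddddd
ddddddddd
ddddddddd
dddd^dddd
ddddddddd
ddddddddd
ddddddddd
ddddddddd
k=1  ddddddddd
ddddddddd
ddddddddd
ddddddddd
ddddA>ddd
ddddddddd
ddddddddd
ddddddddd
ddddddddd
k=2  ddddddddd
ddddddddd
ddddddddd
ddddddddd
ddddAAddd
dddddvddd
ddddddddd
ddddddddd
ddddddddd
k=3  ddddddddd
ddddddddd
ddddddddd
ddddddddd
ddddAAddd
dddd<Addd
ddddddddd
ddddddddd
ddddddddd
k=4  ddddddddd
ddddddddd
ddddddddd
ddddddddd
dddd^Addd
ddddAAddd
ddddddddd
ddddddddd
ddddddddd
k=5  ddddddddd
ddddddddd
ddddddddd
ddddddddd
ddd<dAddd
ddddAAddd
ddddddddd
ddddddddd
ddddddddd
k=6  ddddddddd
ddddddddd
ddddddddd
ddd^ddddd
dddAdAddd
ddddAAddd
ddddddddd
ddddddddd
ddddddddd
k=7  ddddddddd
ddddddddd
ddddddddd
dddA>dddd
dddAdAddd
ddddAAddd
ddddddddd
ddddddddd
ddddddddd
k=8  ddddddddd
ddddddddd
ddddddddd
dddAAdddd
dddAvAddd
ddddAAddd
ddddddddd
ddddddddd
ddddddddd
k=9  ddddddddd
ddddddddd
ddddddddd
dddAAdddd
ddd<AAddd
ddddAAddd
ddddddddd
ddddddddd
ddddddddd
k=10  ddddddddd
ddddddddd
ddddddddd
dddAAdddd
ddddAAddd
dddvAAddd
ddddddddd
ddddddddd
ddddddddd
k=11  ddddddddd
ddddddddd
ddddddddd
dddAAdddd
ddddAAddd
dd<AAAddd
ddddddddd
ddddddddd
ddddddddd
k=12  ddddddddd
ddddddddd
ddddddddd
dddAAdddd
dd^dAAddd
ddAAAAddd
ddddddddd
ddddddddd
ddddddddd
k=13  ddddddddd
ddddddddd
ddddddddd
dddAAdddd
ddA>AAddd
ddAAAAddd
ddddddddd
ddddddddd
ddddddddd
k=14  ddddddddd
ddddddddd
ddddddddd
dddAAdddd
ddAAAAddd
ddAvAAddd
ddddddddd
ddddddddd
ddddddddd
k=15  ddddddddd
ddddddddd
ddddddddd
dddAAdddd
ddAAAAddd
ddAd>Addd
ddddddddd
ddddddddd
ddddddddd
k=16  ddddddddd
ddddddddd
ddddddddd
dddAAdddd
ddAA^Addd
ddAddAddd
ddddddddd
ddddddddd
ddddddddd
k=17  ddddddddd
ddddddddd
ddddddddd
dddAAdddd
ddA<dAddd
ddAddAddd
ddddddddd
ddddddddd
ddddddddd
k=18  ddddddddd
ddddddddd
ddddddddd
dddAAdddd
ddAddAddd
ddAvdAddd
ddddddddd
ddddddddd
ddddddddd
k=19  ddddddddd
ddddddddd
ddddddddd
dddAAdddd
ddAddAddd
dd<AdAddd
ddddddddd
ddddddddd
ddddddddd
k=20  ddddddddd
ddddddddd
ddddddddd
dddAAdddd
ddAddAddd
dddAdAddd
ddvdddddd
ddddddddd
ddddddddd
k=21  ddddddddd
ddddddddd
ddddddddd
dddAAdddd
ddAddAddd
dddAdAddd
d<Adddddd
ddddddddd
ddddddddd
k=22  ddddddddd
ddddddddd
ddddddddd
dddAAdddd
ddAddAddd
d^dAdAddd
dAAdddddd
ddddddddd
ddddddddd
k=23  ddddddddd
ddddddddd
ddddddddd
dddAAdddd
ddAddAddd
dA>AdAddd
dAAdddddd
ddddddddd
ddddddddd
k=24  ddddddddd
ddddddddd
ddddddddd
dddAAdddd
ddAddAddd
dAAAdAddd
dAvdddddd
ddddddddd
ddddddddd
k=25  ddddddddd
ddddddddd
ddddddddd
dddAAdddd
ddAddAddd
dAAAdAddd
dAd>ddddd
ddddddddd
ddddddddd
k=26  ddddddddd
ddddddddd
ddddddddd
dddAAdddd
ddAddAddd
dAAAdAddd
dAdAddddd
dddvddddd
ddddddddd
k=27  ddddddddd
ddddddddd
ddddddddd
dddAAdddd
ddAddAddd
dAAAdAddd
dAdAddddd
dd<Addddd
ddddddddd
k=28  ddddddddd
ddddddddd
ddddddddd
dddAAdddd
ddAddAddd
dAAAdAddd
dA^Addddd
ddAAddddd
ddddddddd
k=29  ddddddddd
ddddddddd
ddddddddd
dddAAdddd
ddAddAddd
dAAAdAddd
dAA>ddddd
ddAAddddd
ddddddddd
k=30  ddddddddd
ddddddddd
ddddddddd
dddAAdddd
ddAddAddd
dAA^dAddd
dAAdddddd
ddAAddddd
ddddddddd
k=31  ddddddddd
ddddddddd
ddddddddd
dddAAdddd
ddAddAddd
dA<ddAddd
dAAdddddd
ddAAddddd
ddddddddd
k=32  ddddddddd
ddddddddd
ddddddddd
dddAAdddd
ddAddAddd
dAdddAddd
dAvdddddd
ddAAddddd
ddddddddd
k=33  ddddddddd
ddddddddd
ddddddddd
dddAAdddd
ddAddAddd
dAdddAddd
dAd>ddddd
ddAAddddd
ddddddddd
k=34  ddddddddd
ddddddddd
ddddddddd
dddAAdddd
ddAddAddd
dAdddAddd
dAdAddddd
ddAvddddd
ddddddddd
k=35  ddddddddd
ddddddddd
ddddddddd
dddAAdddd
ddAddAddd
dAdddAddd
dAdAddddd
ddAd>dddd
ddddddddd
k=36  ddddddddd
ddddddddd
ddddddddd
dddAAdddd
ddAddAddd
dAdddAddd
dAdAddddd
ddAdAdddd
ddddvdddd
k=37  ddddddddd
ddddddddd
ddddddddd
dddAAdddd
ddAddAddd
dAdddAddd
dAdAddddd
ddAdAdddd
ddd<Adddd
k=38  ddddddddd
ddddddddd
ddddddddd
dddAAdddd
ddAddAddd
dAdddAddd
dAdAddddd
ddA^Adddd
dddAAdddd
k=39  ddddddddd
ddddddddd
ddddddddd
dddAAdddd
ddAddAddd
dAdddAddd
dAdAddddd
ddAA>dddd
dddAAdddd
k=40  ddddddddd
ddddddddd
ddddddddd
dddAAdddd
ddAddAddd
dAdddAddd
dAdA^dddd
ddAAddddd
dddAAdddd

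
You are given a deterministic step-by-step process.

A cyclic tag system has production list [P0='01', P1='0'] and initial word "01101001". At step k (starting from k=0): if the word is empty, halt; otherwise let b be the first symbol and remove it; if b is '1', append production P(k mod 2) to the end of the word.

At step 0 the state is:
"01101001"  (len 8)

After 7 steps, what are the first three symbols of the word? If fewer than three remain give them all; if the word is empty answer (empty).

100

[0] "01101001"  (len 8)
[1] "1101001"  (len 7)
[2] "1010010"  (len 7)
[3] "01001001"  (len 8)
[4] "1001001"  (len 7)
[5] "00100101"  (len 8)
[6] "0100101"  (len 7)
[7] "100101"  (len 6)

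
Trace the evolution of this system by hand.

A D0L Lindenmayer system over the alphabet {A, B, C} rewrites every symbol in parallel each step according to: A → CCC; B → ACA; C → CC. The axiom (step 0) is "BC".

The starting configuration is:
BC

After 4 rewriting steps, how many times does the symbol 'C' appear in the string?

0) BC
1) ACACC
2) CCCCCCCCCCCC
3) CCCCCCCCCCCCCCCCCCCCCCCC
4) CCCCCCCCCCCCCCCCCCCCCCCCCCCCCCCCCCCCCCCCCCCCCCCC

48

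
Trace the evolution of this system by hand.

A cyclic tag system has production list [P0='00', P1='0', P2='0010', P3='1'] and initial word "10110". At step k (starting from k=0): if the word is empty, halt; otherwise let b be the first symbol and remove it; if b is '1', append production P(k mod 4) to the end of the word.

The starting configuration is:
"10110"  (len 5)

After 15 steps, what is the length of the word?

0

0) "10110"  (len 5)
1) "011000"  (len 6)
2) "11000"  (len 5)
3) "10000010"  (len 8)
4) "00000101"  (len 8)
5) "0000101"  (len 7)
6) "000101"  (len 6)
7) "00101"  (len 5)
8) "0101"  (len 4)
9) "101"  (len 3)
10) "010"  (len 3)
11) "10"  (len 2)
12) "01"  (len 2)
13) "1"  (len 1)
14) "0"  (len 1)
15) (halted — word empty)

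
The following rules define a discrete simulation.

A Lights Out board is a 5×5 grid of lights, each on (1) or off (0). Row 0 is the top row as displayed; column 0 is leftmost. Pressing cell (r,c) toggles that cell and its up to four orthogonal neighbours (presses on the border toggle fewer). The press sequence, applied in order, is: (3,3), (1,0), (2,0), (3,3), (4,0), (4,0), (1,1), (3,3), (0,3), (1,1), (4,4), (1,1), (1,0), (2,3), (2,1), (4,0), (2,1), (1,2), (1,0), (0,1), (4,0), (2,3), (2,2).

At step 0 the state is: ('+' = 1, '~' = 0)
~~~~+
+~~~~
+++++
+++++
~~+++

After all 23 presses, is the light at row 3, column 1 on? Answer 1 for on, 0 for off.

1

step 0: ~~~~+
+~~~~
+++++
+++++
~~+++
step 1: ~~~~+
+~~~~
+++~+
++~~~
~~+~+
step 2: +~~~+
~+~~~
~++~+
++~~~
~~+~+
step 3: +~~~+
++~~~
+~+~+
~+~~~
~~+~+
step 4: +~~~+
++~~~
+~+++
~++++
~~+++
step 5: +~~~+
++~~~
+~+++
+++++
+++++
step 6: +~~~+
++~~~
+~+++
~++++
~~+++
step 7: ++~~+
~~+~~
+++++
~++++
~~+++
step 8: ++~~+
~~+~~
+++~+
~+~~~
~~+~+
step 9: ++++~
~~++~
+++~+
~+~~~
~~+~+
step 10: +~++~
++~+~
+~+~+
~+~~~
~~+~+
step 11: +~++~
++~+~
+~+~+
~+~~+
~~++~
step 12: ++++~
~~++~
+++~+
~+~~+
~~++~
step 13: ~+++~
++++~
~++~+
~+~~+
~~++~
step 14: ~+++~
+++~~
~+~+~
~+~++
~~++~
step 15: ~+++~
+~+~~
+~++~
~~~++
~~++~
step 16: ~+++~
+~+~~
+~++~
+~~++
++++~
step 17: ~+++~
+++~~
~+~+~
++~++
++++~
step 18: ~+~+~
+~~+~
~+++~
++~++
++++~
step 19: ++~+~
~+~+~
++++~
++~++
++++~
step 20: ~~++~
~~~+~
++++~
++~++
++++~
step 21: ~~++~
~~~+~
++++~
~+~++
~~++~
step 22: ~~++~
~~~~~
++~~+
~+~~+
~~++~
step 23: ~~++~
~~+~~
+~+++
~++~+
~~++~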